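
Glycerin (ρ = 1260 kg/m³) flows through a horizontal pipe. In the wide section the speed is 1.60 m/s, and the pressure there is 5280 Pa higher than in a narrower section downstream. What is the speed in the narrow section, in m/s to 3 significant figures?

3.31 m/s

Horizontal Bernoulli: P₁ + ½ρv₁² = P₂ + ½ρv₂², so v₂² = v₁² + 2(P₁ − P₂)/ρ.
v₂ = √(1.60² + 2·5280/1260) = √(2.56 + 8.38) = 3.31 m/s.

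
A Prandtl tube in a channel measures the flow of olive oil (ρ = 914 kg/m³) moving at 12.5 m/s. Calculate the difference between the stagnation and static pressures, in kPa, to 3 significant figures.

The dynamic pressure equals the rise in static pressure at the stagnation point: ΔP = ½ρv².
ΔP = ½·914·12.5² = 71400 Pa.

71.4 kPa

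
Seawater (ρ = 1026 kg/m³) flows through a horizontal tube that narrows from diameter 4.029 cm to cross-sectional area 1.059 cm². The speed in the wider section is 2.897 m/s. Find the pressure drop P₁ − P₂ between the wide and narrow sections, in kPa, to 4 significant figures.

The volume flow rate is constant, so v₂ = (A₁/A₂)v₁ = (12.75/1.059)·2.897 = 34.88 m/s.
Bernoulli (h₁ = h₂): P₁ − P₂ = ½ρ(v₂² − v₁²).
P₁ − P₂ = ½·1026·(34.88² − 2.897²) = ½·1026·1208 = 619700 Pa.

ΔP = 619.7 kPa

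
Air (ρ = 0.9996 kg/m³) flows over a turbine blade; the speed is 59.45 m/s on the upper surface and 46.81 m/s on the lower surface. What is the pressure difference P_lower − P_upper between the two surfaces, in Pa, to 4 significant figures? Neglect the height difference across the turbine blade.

With negligible Δh, P + ½ρv² is constant, so P_low − P_up = ½ρ(v_up² − v_low²).
ΔP = ½·0.9996·(59.45² − 46.81²) = 671.3 Pa.

ΔP ≈ 671.3 Pa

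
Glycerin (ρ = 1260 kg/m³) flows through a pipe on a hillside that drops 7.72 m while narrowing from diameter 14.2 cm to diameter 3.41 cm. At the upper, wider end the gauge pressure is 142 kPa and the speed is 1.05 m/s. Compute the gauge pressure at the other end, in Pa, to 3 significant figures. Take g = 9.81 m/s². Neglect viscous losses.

The volume flow rate is constant, so v₂ = (A₁/A₂)v₁ = (158/9.13)·1.05 = 18.2 m/s.
Bernoulli: P₁ + ½ρv₁² + ρg h₁ = P₂ + ½ρv₂² + ρg h₂, so P₂ = P₁ + ½ρ(v₁² − v₂²) − ρg(h₂ − h₁).
P₂ = 142000 + ½·1260·(1.05² − 18.2²) − 1260·9.81·(−7.72) = 142000 + (-208000) − (-95400) = 29300 Pa.

P₂ = 29300 Pa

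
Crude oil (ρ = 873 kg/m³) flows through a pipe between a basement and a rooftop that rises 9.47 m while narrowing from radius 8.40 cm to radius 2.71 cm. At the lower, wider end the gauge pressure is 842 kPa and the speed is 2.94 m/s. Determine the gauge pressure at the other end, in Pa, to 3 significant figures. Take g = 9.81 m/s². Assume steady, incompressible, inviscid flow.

Continuity gives A₁v₁ = A₂v₂, so v₂ = (222 cm²)/(23.1 cm²) × 2.94 m/s = 28.2 m/s.
Applying Bernoulli between the two ends and solving for P₂: P₂ = P₁ + ½ρ(v₁² − v₂²) − ρgΔh.
P₂ = 842000 + ½·873·(2.94² − 28.2²) − 873·9.81·(+9.47) = 842000 + (-344000) − (81100) = 416000 Pa.

416000 Pa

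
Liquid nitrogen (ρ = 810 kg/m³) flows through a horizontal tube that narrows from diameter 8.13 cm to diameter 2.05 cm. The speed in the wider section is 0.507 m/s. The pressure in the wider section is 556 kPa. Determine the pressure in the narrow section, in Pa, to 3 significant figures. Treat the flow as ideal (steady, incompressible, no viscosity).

Mass conservation (A₁v₁ = A₂v₂) gives v₂ = 0.507 × 51.9/3.30 = 7.97 m/s.
Bernoulli (h₁ = h₂): P₁ − P₂ = ½ρ(v₂² − v₁²).
P₂ = P₁ − ½ρ(v₂² − v₁²) = 556000 − ½·810·(7.97² − 0.507²) = 556000 − 25600 = 530000 Pa.

P₂ ≈ 530000 Pa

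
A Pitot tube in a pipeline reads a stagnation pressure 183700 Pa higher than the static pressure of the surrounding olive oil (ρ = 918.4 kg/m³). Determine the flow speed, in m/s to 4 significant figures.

The dynamic pressure equals the rise in static pressure at the stagnation point: ΔP = ½ρv².
v = √(2ΔP/ρ) = √(2·183700/918.4) = 20.00 m/s.

v ≈ 20.00 m/s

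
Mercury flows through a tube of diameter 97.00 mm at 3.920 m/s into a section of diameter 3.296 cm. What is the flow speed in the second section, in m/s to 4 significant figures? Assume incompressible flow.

By continuity, v₂ = v₁·A₁/A₂ = 3.920·(73.90/8.532) = 33.95 m/s.

v₂ ≈ 33.95 m/s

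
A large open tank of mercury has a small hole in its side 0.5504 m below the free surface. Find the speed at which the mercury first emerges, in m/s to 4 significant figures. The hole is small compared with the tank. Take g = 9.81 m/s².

3.286 m/s

With the surface at rest and both surface and jet at atmospheric pressure, Bernoulli gives ρg h = ½ρv², so v = √(2gh) = √(2·9.81·0.5504) = 3.286 m/s.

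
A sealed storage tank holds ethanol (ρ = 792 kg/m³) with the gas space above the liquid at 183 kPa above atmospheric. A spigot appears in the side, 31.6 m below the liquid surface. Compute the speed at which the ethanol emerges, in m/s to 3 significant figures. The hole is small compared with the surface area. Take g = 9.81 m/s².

v ≈ 32.9 m/s

Take point 1 at the surface (v₁ ≈ 0) and point 2 at the hole (at atmospheric pressure). Bernoulli: P₁ + ρg h = P_atm + ½ρv₂².
With P₁ − P_atm = 183000 Pa, v₂ = √(2gh + 2ΔP/ρ) = √(2·9.81·31.6 + 2·183000/792) = 32.9 m/s.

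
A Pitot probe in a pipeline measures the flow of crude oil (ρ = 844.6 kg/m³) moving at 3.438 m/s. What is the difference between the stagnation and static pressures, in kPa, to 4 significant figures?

At the stagnation point the flow is brought to rest, so Bernoulli gives P_stag − P_static = ½ρv².
ΔP = ½·844.6·3.438² = 4992 Pa.

ΔP ≈ 4.992 kPa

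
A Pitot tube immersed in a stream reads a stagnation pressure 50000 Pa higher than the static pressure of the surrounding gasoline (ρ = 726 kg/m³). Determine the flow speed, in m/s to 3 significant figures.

The dynamic pressure equals the rise in static pressure at the stagnation point: ΔP = ½ρv².
v = √(2ΔP/ρ) = √(2·50000/726) = 11.7 m/s.

v = 11.7 m/s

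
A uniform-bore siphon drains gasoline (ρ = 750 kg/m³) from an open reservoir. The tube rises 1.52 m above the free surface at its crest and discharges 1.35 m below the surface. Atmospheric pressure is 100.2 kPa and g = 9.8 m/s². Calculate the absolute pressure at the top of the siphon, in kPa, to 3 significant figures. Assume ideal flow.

P_top = 79.1 kPa

Bernoulli surface→outlet gives ½v² = g·h_out, so v = √(2·9.8·1.35) = 5.14 m/s.
With constant cross-section the crest speed equals v; applying Bernoulli from the surface up to the crest, P_top = P_atm − ½ρv² − ρg·h_top.
P_top = 100200 − ½·750·5.14² − 750·9.8·1.52 = 79100 Pa.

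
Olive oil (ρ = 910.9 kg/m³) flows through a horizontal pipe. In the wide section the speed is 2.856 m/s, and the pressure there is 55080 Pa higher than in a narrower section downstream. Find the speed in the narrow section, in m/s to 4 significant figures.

With h₁ = h₂, rearranging Bernoulli gives v₂ = √(v₁² + 2ΔP/ρ).
v₂ = √(2.856² + 2·55080/910.9) = √(8.157 + 120.9) = 11.36 m/s.

v₂ ≈ 11.36 m/s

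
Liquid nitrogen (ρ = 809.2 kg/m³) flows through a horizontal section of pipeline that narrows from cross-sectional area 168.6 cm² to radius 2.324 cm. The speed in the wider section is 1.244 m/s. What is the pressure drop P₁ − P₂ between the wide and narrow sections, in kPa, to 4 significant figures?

Mass conservation (A₁v₁ = A₂v₂) gives v₂ = 1.244 × 168.6/16.97 = 12.36 m/s.
The pipe is horizontal, so Bernoulli reduces to P₁ + ½ρv₁² = P₂ + ½ρv₂².
P₁ − P₂ = ½·809.2·(12.36² − 1.244²) = ½·809.2·151.2 = 61200 Pa.

ΔP = 61.20 kPa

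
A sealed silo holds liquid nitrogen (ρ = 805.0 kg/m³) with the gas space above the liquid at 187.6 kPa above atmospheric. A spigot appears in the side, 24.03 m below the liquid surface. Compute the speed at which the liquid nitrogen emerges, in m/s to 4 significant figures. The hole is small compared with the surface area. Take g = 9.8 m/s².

30.61 m/s

Take point 1 at the surface (v₁ ≈ 0) and point 2 at the hole (at atmospheric pressure). Bernoulli: P₁ + ρg h = P_atm + ½ρv₂².
With P₁ − P_atm = 187600 Pa, v₂ = √(2gh + 2ΔP/ρ) = √(2·9.8·24.03 + 2·187600/805.0) = 30.61 m/s.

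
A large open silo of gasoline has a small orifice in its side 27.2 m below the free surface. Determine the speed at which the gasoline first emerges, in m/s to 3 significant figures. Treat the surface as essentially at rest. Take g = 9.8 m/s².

v ≈ 23.1 m/s

Torricelli's result v = √(2gh) gives v = √(2·9.8·27.2) = 23.1 m/s.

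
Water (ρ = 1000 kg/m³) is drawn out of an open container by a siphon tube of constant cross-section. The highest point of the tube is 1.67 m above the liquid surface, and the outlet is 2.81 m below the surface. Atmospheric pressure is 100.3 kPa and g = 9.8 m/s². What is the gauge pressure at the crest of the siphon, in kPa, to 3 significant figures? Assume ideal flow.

P_gauge = -43.9 kPa

From the surface to the outlet (both open to atmosphere, surface at rest): v = √(2g·h_out) = √(2·9.8·2.81) = 7.42 m/s.
With constant cross-section the crest speed equals v; applying Bernoulli from the surface up to the crest, P_top = P_atm − ½ρv² − ρg·h_top.
P_top = 100300 − ½·1000·7.42² − 1000·9.8·1.67 = 56400 Pa. So P_gauge = P_top − P_atm = -43900 Pa.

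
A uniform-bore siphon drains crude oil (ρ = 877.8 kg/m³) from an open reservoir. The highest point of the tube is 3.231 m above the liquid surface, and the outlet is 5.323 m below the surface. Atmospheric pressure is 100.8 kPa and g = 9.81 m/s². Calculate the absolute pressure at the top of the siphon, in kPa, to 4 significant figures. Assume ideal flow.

Bernoulli surface→outlet gives ½v² = g·h_out, so v = √(2·9.81·5.323) = 10.22 m/s.
With constant cross-section the crest speed equals v; applying Bernoulli from the surface up to the crest, P_top = P_atm − ½ρv² − ρg·h_top.
P_top = 100800 − ½·877.8·10.22² − 877.8·9.81·3.231 = 27140 Pa.

P_top = 27.14 kPa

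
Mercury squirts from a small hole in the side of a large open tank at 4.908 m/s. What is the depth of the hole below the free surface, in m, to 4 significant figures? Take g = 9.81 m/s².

h = 1.228 m

For a small hole in a large open tank, ½v² = gh, giving h = v²/(2g).
h = 4.908²/(2·9.81) = 24.09/19.62 = 1.228 m.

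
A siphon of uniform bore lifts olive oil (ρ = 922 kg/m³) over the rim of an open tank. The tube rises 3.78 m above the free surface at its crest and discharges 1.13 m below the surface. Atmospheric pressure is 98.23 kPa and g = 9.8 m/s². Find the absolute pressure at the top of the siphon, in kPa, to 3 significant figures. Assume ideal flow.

The outlet speed comes from Torricelli: v = √(2g·1.13) = 4.71 m/s.
With constant cross-section the crest speed equals v; applying Bernoulli from the surface up to the crest, P_top = P_atm − ½ρv² − ρg·h_top.
P_top = 98230 − ½·922·4.71² − 922·9.8·3.78 = 53900 Pa.

53.9 kPa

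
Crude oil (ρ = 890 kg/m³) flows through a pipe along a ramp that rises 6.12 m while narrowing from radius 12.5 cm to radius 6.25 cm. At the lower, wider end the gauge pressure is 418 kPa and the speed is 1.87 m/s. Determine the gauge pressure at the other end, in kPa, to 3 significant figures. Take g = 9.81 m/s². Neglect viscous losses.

Mass conservation (A₁v₁ = A₂v₂) gives v₂ = 1.87 × 491/123 = 7.48 m/s.
Applying Bernoulli between the two ends and solving for P₂: P₂ = P₁ + ½ρ(v₁² − v₂²) − ρgΔh.
P₂ = 418000 + ½·890·(1.87² − 7.48²) − 890·9.81·(+6.12) = 418000 + (-23300) − (53400) = 341000 Pa.

P₂ ≈ 341 kPa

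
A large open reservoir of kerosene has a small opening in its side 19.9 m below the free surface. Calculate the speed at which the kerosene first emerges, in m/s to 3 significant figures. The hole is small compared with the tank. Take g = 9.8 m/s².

19.7 m/s

With the surface at rest and both surface and jet at atmospheric pressure, Bernoulli gives ρg h = ½ρv², so v = √(2gh) = √(2·9.8·19.9) = 19.7 m/s.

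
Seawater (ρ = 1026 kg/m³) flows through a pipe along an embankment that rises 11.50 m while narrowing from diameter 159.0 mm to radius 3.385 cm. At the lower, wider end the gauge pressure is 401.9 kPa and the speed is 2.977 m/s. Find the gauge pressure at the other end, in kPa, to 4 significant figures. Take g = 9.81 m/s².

Mass conservation (A₁v₁ = A₂v₂) gives v₂ = 2.977 × 198.6/36.00 = 16.42 m/s.
Energy conservation along the streamline gives P₂ = P₁ − ½ρ(v₂² − v₁²) − ρg(h₂ − h₁).
P₂ = 401900 + ½·1026·(2.977² − 16.42²) − 1026·9.81·(+11.50) = 401900 + (-133800) − (115700) = 152400 Pa.

P₂ ≈ 152.4 kPa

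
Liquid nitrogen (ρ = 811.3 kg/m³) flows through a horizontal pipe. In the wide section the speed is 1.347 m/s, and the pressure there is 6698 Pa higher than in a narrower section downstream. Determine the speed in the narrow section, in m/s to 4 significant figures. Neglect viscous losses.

Along the level pipe P + ½ρv² is conserved, hence v₂² = v₁² + 2(P₁ − P₂)/ρ.
v₂ = √(1.347² + 2·6698/811.3) = √(1.814 + 16.51) = 4.281 m/s.

v₂ ≈ 4.281 m/s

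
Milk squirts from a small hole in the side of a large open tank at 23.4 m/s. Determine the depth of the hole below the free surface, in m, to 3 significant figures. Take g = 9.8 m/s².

h ≈ 27.9 m

For a small hole in a large open tank, ½v² = gh, giving h = v²/(2g).
h = 23.4²/(2·9.8) = 548/19.60 = 27.9 m.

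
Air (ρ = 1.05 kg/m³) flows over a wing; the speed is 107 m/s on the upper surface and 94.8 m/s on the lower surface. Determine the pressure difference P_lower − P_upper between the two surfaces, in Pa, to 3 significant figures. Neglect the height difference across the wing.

The pressure is lower where the speed is higher: ΔP = ½ρ(v_up² − v_low²).
ΔP = ½·1.05·(107² − 94.8²) = 1290 Pa.

ΔP ≈ 1290 Pa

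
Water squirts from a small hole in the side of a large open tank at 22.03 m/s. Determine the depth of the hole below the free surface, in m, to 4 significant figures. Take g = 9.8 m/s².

For a small hole in a large open tank, ½v² = gh, giving h = v²/(2g).
h = 22.03²/(2·9.8) = 485.3/19.60 = 24.76 m.

24.76 m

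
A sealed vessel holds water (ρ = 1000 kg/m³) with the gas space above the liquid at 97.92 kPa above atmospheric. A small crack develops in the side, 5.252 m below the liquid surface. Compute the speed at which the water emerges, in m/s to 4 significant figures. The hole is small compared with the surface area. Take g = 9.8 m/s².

v = 17.29 m/s

Take point 1 at the surface (v₁ ≈ 0) and point 2 at the hole (at atmospheric pressure). Bernoulli: P₁ + ρg h = P_atm + ½ρv₂².
With P₁ − P_atm = 97920 Pa, v₂ = √(2gh + 2ΔP/ρ) = √(2·9.8·5.252 + 2·97920/1000) = 17.29 m/s.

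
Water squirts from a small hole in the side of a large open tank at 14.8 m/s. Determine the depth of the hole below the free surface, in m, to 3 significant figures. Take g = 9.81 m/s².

Torricelli: v = √(2gh), so h = v²/(2g).
h = 14.8²/(2·9.81) = 219/19.62 = 11.2 m.

h ≈ 11.2 m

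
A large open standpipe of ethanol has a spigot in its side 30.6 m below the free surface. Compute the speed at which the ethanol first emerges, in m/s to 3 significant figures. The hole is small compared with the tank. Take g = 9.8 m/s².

v ≈ 24.5 m/s

The surface is effectively still and both ends are open, so ½v² = gh and v = √(2·9.8·30.6) = 24.5 m/s.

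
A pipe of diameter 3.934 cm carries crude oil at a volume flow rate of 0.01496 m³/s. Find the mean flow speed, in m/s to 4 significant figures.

v = 12.31 m/s

Q = 0.01496 m³/s = 0.01496 m³/s.
v = Q/A = 0.01496 / 0.001216 = 12.31 m/s.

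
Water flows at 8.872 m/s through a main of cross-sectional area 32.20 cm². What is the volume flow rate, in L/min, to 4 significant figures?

Q = A·v = 0.003220 m² × 8.872 m/s = 0.02857 m³/s.
Converting: 0.02857 m³/s × 60000 = 1714 L/min.

Q ≈ 1714 L/min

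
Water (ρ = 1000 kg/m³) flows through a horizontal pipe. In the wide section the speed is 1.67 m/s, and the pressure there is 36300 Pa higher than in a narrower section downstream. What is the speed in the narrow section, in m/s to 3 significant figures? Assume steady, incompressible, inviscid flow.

With h₁ = h₂, rearranging Bernoulli gives v₂ = √(v₁² + 2ΔP/ρ).
v₂ = √(1.67² + 2·36300/1000) = √(2.79 + 72.6) = 8.68 m/s.

v₂ ≈ 8.68 m/s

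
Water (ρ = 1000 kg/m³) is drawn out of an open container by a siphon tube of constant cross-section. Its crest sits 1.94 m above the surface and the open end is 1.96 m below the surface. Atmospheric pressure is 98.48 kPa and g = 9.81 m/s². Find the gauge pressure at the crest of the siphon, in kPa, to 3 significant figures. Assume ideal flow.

-38.3 kPa

The outlet speed comes from Torricelli: v = √(2g·1.96) = 6.20 m/s.
The bore is uniform, so the speed at the crest is the same v. Bernoulli surface→crest: P_atm = P_top + ½ρv² + ρg·h_top.
P_top = 98480 − ½·1000·6.20² − 1000·9.81·1.94 = 60200 Pa. So P_gauge = P_top − P_atm = -38300 Pa.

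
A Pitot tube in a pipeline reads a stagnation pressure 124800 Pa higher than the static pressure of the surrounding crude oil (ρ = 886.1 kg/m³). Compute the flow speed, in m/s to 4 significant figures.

Bernoulli between the free stream and the stagnation point: ½ρv² = P_stag − P_static.
v = √(2ΔP/ρ) = √(2·124800/886.1) = 16.78 m/s.

v ≈ 16.78 m/s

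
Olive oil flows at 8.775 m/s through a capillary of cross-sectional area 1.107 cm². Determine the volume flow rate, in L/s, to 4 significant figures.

Q = A·v = 0.0001107 m² × 8.775 m/s = 0.0009714 m³/s.
Converting: 0.0009714 m³/s × 1000 = 0.9714 L/s.

Q ≈ 0.9714 L/s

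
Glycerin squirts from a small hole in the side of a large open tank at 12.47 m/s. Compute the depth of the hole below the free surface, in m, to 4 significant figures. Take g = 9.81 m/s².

Inverting v = √(2gh) gives h = v² / 2g.
h = 12.47²/(2·9.81) = 155.5/19.62 = 7.926 m.

h ≈ 7.926 m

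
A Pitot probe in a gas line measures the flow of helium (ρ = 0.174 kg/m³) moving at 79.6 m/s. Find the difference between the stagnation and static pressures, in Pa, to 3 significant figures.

At the stagnation point the flow is brought to rest, so Bernoulli gives P_stag − P_static = ½ρv².
ΔP = ½·0.174·79.6² = 551 Pa.

551 Pa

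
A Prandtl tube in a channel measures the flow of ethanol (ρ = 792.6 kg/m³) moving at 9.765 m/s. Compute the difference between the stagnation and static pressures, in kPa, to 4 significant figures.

At the stagnation point the flow is brought to rest, so Bernoulli gives P_stag − P_static = ½ρv².
ΔP = ½·792.6·9.765² = 37790 Pa.

ΔP ≈ 37.79 kPa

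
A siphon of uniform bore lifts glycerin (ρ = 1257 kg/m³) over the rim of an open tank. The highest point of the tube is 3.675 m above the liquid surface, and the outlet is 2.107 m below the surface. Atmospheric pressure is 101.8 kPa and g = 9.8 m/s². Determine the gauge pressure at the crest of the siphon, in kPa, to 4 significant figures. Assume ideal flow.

Bernoulli surface→outlet gives ½v² = g·h_out, so v = √(2·9.8·2.107) = 6.426 m/s.
With constant cross-section the crest speed equals v; applying Bernoulli from the surface up to the crest, P_top = P_atm − ½ρv² − ρg·h_top.
P_top = 101800 − ½·1257·6.426² − 1257·9.8·3.675 = 30570 Pa. So P_gauge = P_top − P_atm = -71230 Pa.

P_gauge ≈ -71.23 kPa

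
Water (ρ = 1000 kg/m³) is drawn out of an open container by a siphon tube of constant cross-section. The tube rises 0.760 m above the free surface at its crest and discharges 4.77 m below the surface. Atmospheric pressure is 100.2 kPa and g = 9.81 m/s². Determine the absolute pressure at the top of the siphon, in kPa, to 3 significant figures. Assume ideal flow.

P_top = 46.0 kPa

The outlet speed comes from Torricelli: v = √(2g·4.77) = 9.67 m/s.
Continuity keeps v the same throughout the tube; from surface to crest, P_atm + 0 = P_top + ½ρv² + ρg·h_top.
P_top = 100200 − ½·1000·9.67² − 1000·9.81·0.760 = 46000 Pa.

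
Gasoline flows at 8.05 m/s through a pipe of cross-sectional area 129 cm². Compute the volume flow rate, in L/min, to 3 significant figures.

6230 L/min

Q = A·v = 0.0129 m² × 8.05 m/s = 0.104 m³/s.
Converting: 0.104 m³/s × 60000 = 6230 L/min.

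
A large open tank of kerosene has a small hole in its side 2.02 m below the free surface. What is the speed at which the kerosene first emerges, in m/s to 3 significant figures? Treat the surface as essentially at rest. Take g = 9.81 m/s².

Bernoulli from surface to hole (P equal, v_surface ≈ 0): v = √(2gh) = √(2×9.81×2.02) = 6.30 m/s.

6.30 m/s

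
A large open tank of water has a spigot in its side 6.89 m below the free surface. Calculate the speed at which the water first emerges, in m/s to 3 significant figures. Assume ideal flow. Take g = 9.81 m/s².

v = 11.6 m/s

The surface is effectively still and both ends are open, so ½v² = gh and v = √(2·9.81·6.89) = 11.6 m/s.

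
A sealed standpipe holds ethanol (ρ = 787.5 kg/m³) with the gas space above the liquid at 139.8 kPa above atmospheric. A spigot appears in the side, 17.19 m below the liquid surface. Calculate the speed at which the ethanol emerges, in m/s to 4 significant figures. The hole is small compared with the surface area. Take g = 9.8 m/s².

v = 26.31 m/s

Take point 1 at the surface (v₁ ≈ 0) and point 2 at the hole (at atmospheric pressure). Bernoulli: P₁ + ρg h = P_atm + ½ρv₂².
With P₁ − P_atm = 139800 Pa, v₂ = √(2gh + 2ΔP/ρ) = √(2·9.8·17.19 + 2·139800/787.5) = 26.31 m/s.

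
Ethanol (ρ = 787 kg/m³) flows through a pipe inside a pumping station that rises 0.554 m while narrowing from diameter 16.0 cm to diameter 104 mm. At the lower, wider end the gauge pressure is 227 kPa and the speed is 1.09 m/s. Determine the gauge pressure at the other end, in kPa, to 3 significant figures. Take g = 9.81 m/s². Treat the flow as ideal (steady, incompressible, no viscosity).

By continuity, v₂ = v₁·A₁/A₂ = 1.09·(201/84.9) = 2.58 m/s.
Bernoulli: P₁ + ½ρv₁² + ρg h₁ = P₂ + ½ρv₂² + ρg h₂, so P₂ = P₁ + ½ρ(v₁² − v₂²) − ρg(h₂ − h₁).
P₂ = 227000 + ½·787·(1.09² − 2.58²) − 787·9.81·(+0.554) = 227000 + (-2150) − (4280) = 221000 Pa.

P₂ ≈ 221 kPa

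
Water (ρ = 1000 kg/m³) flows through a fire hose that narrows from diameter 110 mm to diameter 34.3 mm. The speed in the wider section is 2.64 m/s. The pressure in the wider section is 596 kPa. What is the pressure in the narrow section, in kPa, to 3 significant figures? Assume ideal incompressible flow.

P₂ ≈ 231 kPa

By continuity, v₂ = v₁·A₁/A₂ = 2.64·(95.0/9.24) = 27.2 m/s.
Bernoulli (h₁ = h₂): P₁ − P₂ = ½ρ(v₂² − v₁²).
P₂ = P₁ − ½ρ(v₂² − v₁²) = 596000 − ½·1000·(27.2² − 2.64²) = 596000 − 365000 = 231000 Pa.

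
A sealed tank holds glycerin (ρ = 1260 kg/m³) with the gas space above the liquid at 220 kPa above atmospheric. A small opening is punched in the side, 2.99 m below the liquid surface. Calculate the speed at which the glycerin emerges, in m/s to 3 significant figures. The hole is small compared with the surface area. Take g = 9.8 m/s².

20.2 m/s

Take point 1 at the surface (v₁ ≈ 0) and point 2 at the hole (at atmospheric pressure). Bernoulli: P₁ + ρg h = P_atm + ½ρv₂².
With P₁ − P_atm = 220000 Pa, v₂ = √(2gh + 2ΔP/ρ) = √(2·9.8·2.99 + 2·220000/1260) = 20.2 m/s.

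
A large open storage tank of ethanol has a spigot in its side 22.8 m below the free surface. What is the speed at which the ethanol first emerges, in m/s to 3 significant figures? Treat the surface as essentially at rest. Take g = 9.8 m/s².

Bernoulli from surface to hole (P equal, v_surface ≈ 0): v = √(2gh) = √(2×9.8×22.8) = 21.1 m/s.

v ≈ 21.1 m/s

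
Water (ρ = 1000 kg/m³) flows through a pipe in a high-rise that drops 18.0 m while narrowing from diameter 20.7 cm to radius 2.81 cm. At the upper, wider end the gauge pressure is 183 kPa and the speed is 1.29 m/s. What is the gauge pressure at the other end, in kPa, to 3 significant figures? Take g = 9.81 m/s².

By continuity, v₂ = v₁·A₁/A₂ = 1.29·(337/24.8) = 17.5 m/s.
Bernoulli: P₁ + ½ρv₁² + ρg h₁ = P₂ + ½ρv₂² + ρg h₂, so P₂ = P₁ + ½ρ(v₁² − v₂²) − ρg(h₂ − h₁).
P₂ = 183000 + ½·1000·(1.29² − 17.5²) − 1000·9.81·(−18.0) = 183000 + (-152000) − (-177000) = 207000 Pa.

P₂ = 207 kPa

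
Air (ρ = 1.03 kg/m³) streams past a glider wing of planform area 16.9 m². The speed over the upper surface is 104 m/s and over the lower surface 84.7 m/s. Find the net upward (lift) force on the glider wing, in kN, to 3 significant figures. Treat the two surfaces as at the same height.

With equal heights on the two surfaces, Bernoulli gives P_lower − P_upper = ½ρ(v_upper² − v_lower²).
ΔP = ½·1.03·(104² − 84.7²) = 1880 Pa.
Lift = ΔP · A = 1880 × 16.9 = 31700 N.

F ≈ 31.7 kN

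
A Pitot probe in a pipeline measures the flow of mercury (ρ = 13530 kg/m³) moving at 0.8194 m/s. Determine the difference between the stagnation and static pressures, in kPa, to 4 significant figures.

The dynamic pressure equals the rise in static pressure at the stagnation point: ΔP = ½ρv².
ΔP = ½·13530·0.8194² = 4542 Pa.

4.542 kPa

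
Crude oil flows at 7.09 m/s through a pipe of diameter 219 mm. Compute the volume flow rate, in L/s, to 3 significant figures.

Q ≈ 267 L/s

Q = A·v = 0.0377 m² × 7.09 m/s = 0.267 m³/s.
Converting: 0.267 m³/s × 1000 = 267 L/s.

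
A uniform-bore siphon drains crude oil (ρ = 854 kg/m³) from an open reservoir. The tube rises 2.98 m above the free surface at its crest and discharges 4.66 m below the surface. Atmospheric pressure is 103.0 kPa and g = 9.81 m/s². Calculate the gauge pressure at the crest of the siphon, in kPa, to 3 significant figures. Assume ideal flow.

P_gauge = -64.0 kPa

The outlet speed comes from Torricelli: v = √(2g·4.66) = 9.56 m/s.
The bore is uniform, so the speed at the crest is the same v. Bernoulli surface→crest: P_atm = P_top + ½ρv² + ρg·h_top.
P_top = 103000 − ½·854·9.56² − 854·9.81·2.98 = 39000 Pa. So P_gauge = P_top − P_atm = -64000 Pa.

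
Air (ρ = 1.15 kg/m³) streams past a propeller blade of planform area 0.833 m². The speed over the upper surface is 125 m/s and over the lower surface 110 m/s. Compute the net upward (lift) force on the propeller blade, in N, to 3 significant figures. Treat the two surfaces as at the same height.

F = 1690 N

With equal heights on the two surfaces, Bernoulli gives P_lower − P_upper = ½ρ(v_upper² − v_lower²).
ΔP = ½·1.15·(125² − 110²) = 2030 Pa.
Lift = ΔP · A = 2030 × 0.833 = 1690 N.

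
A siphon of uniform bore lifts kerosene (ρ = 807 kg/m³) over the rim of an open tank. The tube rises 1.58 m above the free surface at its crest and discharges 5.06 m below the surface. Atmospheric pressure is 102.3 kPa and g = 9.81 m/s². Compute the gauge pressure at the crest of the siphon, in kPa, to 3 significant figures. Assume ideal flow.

P_gauge ≈ -52.6 kPa

The outlet speed comes from Torricelli: v = √(2g·5.06) = 9.96 m/s.
With constant cross-section the crest speed equals v; applying Bernoulli from the surface up to the crest, P_top = P_atm − ½ρv² − ρg·h_top.
P_top = 102300 − ½·807·9.96² − 807·9.81·1.58 = 49700 Pa. So P_gauge = P_top − P_atm = -52600 Pa.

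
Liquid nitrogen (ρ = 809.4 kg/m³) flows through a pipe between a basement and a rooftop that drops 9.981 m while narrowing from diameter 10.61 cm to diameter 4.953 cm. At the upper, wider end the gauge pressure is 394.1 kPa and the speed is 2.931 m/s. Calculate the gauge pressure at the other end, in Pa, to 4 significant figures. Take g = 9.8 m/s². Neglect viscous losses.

Mass conservation (A₁v₁ = A₂v₂) gives v₂ = 2.931 × 88.41/19.27 = 13.45 m/s.
Bernoulli: P₁ + ½ρv₁² + ρg h₁ = P₂ + ½ρv₂² + ρg h₂, so P₂ = P₁ + ½ρ(v₁² − v₂²) − ρg(h₂ − h₁).
P₂ = 394100 + ½·809.4·(2.931² − 13.45²) − 809.4·9.8·(−9.981) = 394100 + (-69730) − (-79170) = 403500 Pa.

P₂ = 403500 Pa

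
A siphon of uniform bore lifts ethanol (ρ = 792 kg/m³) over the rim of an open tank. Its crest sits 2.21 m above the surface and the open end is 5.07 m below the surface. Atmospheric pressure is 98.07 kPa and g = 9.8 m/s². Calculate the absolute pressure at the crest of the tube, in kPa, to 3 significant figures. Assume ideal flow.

From the surface to the outlet (both open to atmosphere, surface at rest): v = √(2g·h_out) = √(2·9.8·5.07) = 9.97 m/s.
With constant cross-section the crest speed equals v; applying Bernoulli from the surface up to the crest, P_top = P_atm − ½ρv² − ρg·h_top.
P_top = 98070 − ½·792·9.97² − 792·9.8·2.21 = 41600 Pa.

P_top ≈ 41.6 kPa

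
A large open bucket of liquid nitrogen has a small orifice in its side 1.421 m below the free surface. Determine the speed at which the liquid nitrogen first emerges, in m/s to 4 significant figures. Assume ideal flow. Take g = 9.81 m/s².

v ≈ 5.280 m/s

Bernoulli from surface to hole (P equal, v_surface ≈ 0): v = √(2gh) = √(2×9.81×1.421) = 5.280 m/s.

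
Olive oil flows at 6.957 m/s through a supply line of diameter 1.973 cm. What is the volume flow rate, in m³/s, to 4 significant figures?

Q = A·v = 0.0003057 m² × 6.957 m/s = 0.002127 m³/s.

0.002127 m³/s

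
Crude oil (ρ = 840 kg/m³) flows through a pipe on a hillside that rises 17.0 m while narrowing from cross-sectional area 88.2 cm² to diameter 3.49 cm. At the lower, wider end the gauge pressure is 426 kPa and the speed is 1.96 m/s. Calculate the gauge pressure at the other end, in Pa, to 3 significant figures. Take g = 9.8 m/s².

P₂ ≈ 151000 Pa

The volume flow rate is constant, so v₂ = (A₁/A₂)v₁ = (88.2/9.57)·1.96 = 18.1 m/s.
Energy conservation along the streamline gives P₂ = P₁ − ½ρ(v₂² − v₁²) − ρg(h₂ − h₁).
P₂ = 426000 + ½·840·(1.96² − 18.1²) − 840·9.8·(+17.0) = 426000 + (-136000) − (140000) = 151000 Pa.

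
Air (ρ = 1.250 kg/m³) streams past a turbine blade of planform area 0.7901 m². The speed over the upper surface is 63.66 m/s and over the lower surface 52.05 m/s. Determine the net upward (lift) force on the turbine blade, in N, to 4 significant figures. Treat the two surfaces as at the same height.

From P + ½ρv² = const at equal height, P_low − P_up = ½ρ(v_up² − v_low²).
ΔP = ½·1.250·(63.66² − 52.05²) = 839.6 Pa.
Lift = ΔP · A = 839.6 × 0.7901 = 663.4 N.

F ≈ 663.4 N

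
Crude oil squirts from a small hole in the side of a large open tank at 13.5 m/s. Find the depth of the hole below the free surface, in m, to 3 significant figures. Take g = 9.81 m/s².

h ≈ 9.29 m

Inverting v = √(2gh) gives h = v² / 2g.
h = 13.5²/(2·9.81) = 182/19.62 = 9.29 m.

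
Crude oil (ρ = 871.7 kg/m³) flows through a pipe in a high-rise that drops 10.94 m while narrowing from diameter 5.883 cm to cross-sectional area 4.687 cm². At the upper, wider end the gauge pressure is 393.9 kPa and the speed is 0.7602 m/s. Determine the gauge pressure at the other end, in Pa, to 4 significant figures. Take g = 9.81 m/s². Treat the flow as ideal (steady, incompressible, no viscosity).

479200 Pa

By continuity, v₂ = v₁·A₁/A₂ = 0.7602·(27.18/4.687) = 4.409 m/s.
Energy conservation along the streamline gives P₂ = P₁ − ½ρ(v₂² − v₁²) − ρg(h₂ − h₁).
P₂ = 393900 + ½·871.7·(0.7602² − 4.409²) − 871.7·9.81·(−10.94) = 393900 + (-8220) − (-93550) = 479200 Pa.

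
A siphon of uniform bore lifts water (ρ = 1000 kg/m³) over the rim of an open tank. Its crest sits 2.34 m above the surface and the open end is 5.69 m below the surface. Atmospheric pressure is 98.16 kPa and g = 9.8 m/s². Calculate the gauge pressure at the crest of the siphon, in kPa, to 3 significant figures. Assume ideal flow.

Bernoulli surface→outlet gives ½v² = g·h_out, so v = √(2·9.8·5.69) = 10.6 m/s.
The bore is uniform, so the speed at the crest is the same v. Bernoulli surface→crest: P_atm = P_top + ½ρv² + ρg·h_top.
P_top = 98160 − ½·1000·10.6² − 1000·9.8·2.34 = 19500 Pa. So P_gauge = P_top − P_atm = -78700 Pa.

P_gauge ≈ -78.7 kPa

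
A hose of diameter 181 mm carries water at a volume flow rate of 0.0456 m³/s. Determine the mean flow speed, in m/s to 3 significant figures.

Q = 0.0456 m³/s = 0.0456 m³/s.
v = Q/A = 0.0456 / 0.0257 = 1.77 m/s.

v ≈ 1.77 m/s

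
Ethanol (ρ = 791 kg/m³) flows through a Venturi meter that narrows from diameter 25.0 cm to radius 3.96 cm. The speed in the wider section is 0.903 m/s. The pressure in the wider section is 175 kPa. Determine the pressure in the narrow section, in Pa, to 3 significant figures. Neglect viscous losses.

The volume flow rate is constant, so v₂ = (A₁/A₂)v₁ = (491/49.3)·0.903 = 9.00 m/s.
Bernoulli (h₁ = h₂): P₁ − P₂ = ½ρ(v₂² − v₁²).
P₂ = P₁ − ½ρ(v₂² − v₁²) = 175000 − ½·791·(9.00² − 0.903²) = 175000 − 31700 = 143000 Pa.

143000 Pa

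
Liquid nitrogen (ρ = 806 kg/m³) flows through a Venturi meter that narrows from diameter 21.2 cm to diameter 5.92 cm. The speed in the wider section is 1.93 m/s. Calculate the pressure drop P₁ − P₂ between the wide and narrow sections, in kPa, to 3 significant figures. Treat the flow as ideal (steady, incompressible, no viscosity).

245 kPa

Continuity gives A₁v₁ = A₂v₂, so v₂ = (353 cm²)/(27.5 cm²) × 1.93 m/s = 24.8 m/s.
Along the horizontal streamline, P + ½ρv² is constant.
P₁ − P₂ = ½·806·(24.8² − 1.93²) = ½·806·609 = 245000 Pa.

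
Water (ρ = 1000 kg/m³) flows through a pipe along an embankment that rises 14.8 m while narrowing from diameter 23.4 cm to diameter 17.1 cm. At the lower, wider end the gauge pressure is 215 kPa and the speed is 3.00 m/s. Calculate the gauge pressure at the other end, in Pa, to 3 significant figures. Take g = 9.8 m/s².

By continuity, v₂ = v₁·A₁/A₂ = 3.00·(430/230) = 5.62 m/s.
Applying Bernoulli between the two ends and solving for P₂: P₂ = P₁ + ½ρ(v₁² − v₂²) − ρgΔh.
P₂ = 215000 + ½·1000·(3.00² − 5.62²) − 1000·9.8·(+14.8) = 215000 + (-11300) − (145000) = 58700 Pa.

P₂ = 58700 Pa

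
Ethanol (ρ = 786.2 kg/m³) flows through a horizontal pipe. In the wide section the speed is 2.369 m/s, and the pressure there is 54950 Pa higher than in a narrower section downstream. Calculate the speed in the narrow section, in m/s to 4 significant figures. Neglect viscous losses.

v₂ ≈ 12.06 m/s

Horizontal Bernoulli: P₁ + ½ρv₁² = P₂ + ½ρv₂², so v₂² = v₁² + 2(P₁ − P₂)/ρ.
v₂ = √(2.369² + 2·54950/786.2) = √(5.612 + 139.8) = 12.06 m/s.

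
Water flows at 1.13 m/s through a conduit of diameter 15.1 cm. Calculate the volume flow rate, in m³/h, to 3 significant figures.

Q = A·v = 0.0179 m² × 1.13 m/s = 0.0202 m³/s.
Converting: 0.0202 m³/s × 3600 = 72.8 m³/h.

Q = 72.8 m³/h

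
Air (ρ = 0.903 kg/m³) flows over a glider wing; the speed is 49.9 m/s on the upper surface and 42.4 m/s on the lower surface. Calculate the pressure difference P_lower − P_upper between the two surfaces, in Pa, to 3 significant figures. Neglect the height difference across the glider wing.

The pressure is lower where the speed is higher: ΔP = ½ρ(v_up² − v_low²).
ΔP = ½·0.903·(49.9² − 42.4²) = 313 Pa.

ΔP ≈ 313 Pa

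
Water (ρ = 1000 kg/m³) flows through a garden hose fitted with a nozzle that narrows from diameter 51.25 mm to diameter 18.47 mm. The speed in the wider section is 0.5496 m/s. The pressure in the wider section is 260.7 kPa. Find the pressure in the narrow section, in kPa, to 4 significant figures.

P₂ ≈ 251.9 kPa

Mass conservation (A₁v₁ = A₂v₂) gives v₂ = 0.5496 × 20.63/2.679 = 4.232 m/s.
Bernoulli (h₁ = h₂): P₁ − P₂ = ½ρ(v₂² − v₁²).
P₂ = P₁ − ½ρ(v₂² − v₁²) = 260700 − ½·1000·(4.232² − 0.5496²) = 260700 − 8802 = 251900 Pa.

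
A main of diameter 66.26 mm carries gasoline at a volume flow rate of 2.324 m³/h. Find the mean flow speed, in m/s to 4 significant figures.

0.1872 m/s

Q = 2.324 m³/h = 0.0006456 m³/s.
v = Q/A = 0.0006456 / 0.003448 = 0.1872 m/s.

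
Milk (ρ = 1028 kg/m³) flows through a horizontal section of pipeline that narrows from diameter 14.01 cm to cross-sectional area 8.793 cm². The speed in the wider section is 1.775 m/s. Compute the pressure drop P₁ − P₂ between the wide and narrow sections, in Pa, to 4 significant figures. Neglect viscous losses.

ΔP ≈ 496100 Pa

By continuity, v₂ = v₁·A₁/A₂ = 1.775·(154.2/8.793) = 31.12 m/s.
Along the horizontal streamline, P + ½ρv² is constant.
P₁ − P₂ = ½·1028·(31.12² − 1.775²) = ½·1028·965.2 = 496100 Pa.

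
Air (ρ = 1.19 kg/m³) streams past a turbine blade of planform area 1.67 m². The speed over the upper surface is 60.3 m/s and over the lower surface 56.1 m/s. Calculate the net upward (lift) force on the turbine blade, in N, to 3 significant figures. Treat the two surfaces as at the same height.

F ≈ 486 N

From P + ½ρv² = const at equal height, P_low − P_up = ½ρ(v_up² − v_low²).
ΔP = ½·1.19·(60.3² − 56.1²) = 291 Pa.
Lift = ΔP · A = 291 × 1.67 = 486 N.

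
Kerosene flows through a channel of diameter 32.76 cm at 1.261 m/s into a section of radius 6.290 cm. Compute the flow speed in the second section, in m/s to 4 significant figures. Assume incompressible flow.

v₂ ≈ 8.551 m/s

The volume flow rate is constant, so v₂ = (A₁/A₂)v₁ = (842.9/124.3)·1.261 = 8.551 m/s.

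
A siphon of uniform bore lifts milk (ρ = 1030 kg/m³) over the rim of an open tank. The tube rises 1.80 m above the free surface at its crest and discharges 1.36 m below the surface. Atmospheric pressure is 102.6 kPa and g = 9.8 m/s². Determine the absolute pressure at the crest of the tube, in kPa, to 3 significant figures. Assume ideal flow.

70.7 kPa

From the surface to the outlet (both open to atmosphere, surface at rest): v = √(2g·h_out) = √(2·9.8·1.36) = 5.16 m/s.
The bore is uniform, so the speed at the crest is the same v. Bernoulli surface→crest: P_atm = P_top + ½ρv² + ρg·h_top.
P_top = 102600 − ½·1030·5.16² − 1030·9.8·1.80 = 70700 Pa.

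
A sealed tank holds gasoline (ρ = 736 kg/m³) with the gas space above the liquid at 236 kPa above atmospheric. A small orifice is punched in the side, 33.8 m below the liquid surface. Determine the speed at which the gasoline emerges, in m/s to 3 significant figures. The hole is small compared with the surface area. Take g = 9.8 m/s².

Take point 1 at the surface (v₁ ≈ 0) and point 2 at the hole (at atmospheric pressure). Bernoulli: P₁ + ρg h = P_atm + ½ρv₂².
With P₁ − P_atm = 236000 Pa, v₂ = √(2gh + 2ΔP/ρ) = √(2·9.8·33.8 + 2·236000/736) = 36.1 m/s.

v ≈ 36.1 m/s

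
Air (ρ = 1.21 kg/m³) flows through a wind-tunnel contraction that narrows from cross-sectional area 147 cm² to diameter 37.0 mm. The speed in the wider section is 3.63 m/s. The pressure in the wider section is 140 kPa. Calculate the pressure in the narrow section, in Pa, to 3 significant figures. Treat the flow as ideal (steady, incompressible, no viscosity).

P₂ ≈ 139000 Pa

Mass conservation (A₁v₁ = A₂v₂) gives v₂ = 3.63 × 147/10.8 = 49.6 m/s.
Along the horizontal streamline, P + ½ρv² is constant.
P₂ = P₁ − ½ρ(v₂² − v₁²) = 140000 − ½·1.21·(49.6² − 3.63²) = 140000 − 1480 = 139000 Pa.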